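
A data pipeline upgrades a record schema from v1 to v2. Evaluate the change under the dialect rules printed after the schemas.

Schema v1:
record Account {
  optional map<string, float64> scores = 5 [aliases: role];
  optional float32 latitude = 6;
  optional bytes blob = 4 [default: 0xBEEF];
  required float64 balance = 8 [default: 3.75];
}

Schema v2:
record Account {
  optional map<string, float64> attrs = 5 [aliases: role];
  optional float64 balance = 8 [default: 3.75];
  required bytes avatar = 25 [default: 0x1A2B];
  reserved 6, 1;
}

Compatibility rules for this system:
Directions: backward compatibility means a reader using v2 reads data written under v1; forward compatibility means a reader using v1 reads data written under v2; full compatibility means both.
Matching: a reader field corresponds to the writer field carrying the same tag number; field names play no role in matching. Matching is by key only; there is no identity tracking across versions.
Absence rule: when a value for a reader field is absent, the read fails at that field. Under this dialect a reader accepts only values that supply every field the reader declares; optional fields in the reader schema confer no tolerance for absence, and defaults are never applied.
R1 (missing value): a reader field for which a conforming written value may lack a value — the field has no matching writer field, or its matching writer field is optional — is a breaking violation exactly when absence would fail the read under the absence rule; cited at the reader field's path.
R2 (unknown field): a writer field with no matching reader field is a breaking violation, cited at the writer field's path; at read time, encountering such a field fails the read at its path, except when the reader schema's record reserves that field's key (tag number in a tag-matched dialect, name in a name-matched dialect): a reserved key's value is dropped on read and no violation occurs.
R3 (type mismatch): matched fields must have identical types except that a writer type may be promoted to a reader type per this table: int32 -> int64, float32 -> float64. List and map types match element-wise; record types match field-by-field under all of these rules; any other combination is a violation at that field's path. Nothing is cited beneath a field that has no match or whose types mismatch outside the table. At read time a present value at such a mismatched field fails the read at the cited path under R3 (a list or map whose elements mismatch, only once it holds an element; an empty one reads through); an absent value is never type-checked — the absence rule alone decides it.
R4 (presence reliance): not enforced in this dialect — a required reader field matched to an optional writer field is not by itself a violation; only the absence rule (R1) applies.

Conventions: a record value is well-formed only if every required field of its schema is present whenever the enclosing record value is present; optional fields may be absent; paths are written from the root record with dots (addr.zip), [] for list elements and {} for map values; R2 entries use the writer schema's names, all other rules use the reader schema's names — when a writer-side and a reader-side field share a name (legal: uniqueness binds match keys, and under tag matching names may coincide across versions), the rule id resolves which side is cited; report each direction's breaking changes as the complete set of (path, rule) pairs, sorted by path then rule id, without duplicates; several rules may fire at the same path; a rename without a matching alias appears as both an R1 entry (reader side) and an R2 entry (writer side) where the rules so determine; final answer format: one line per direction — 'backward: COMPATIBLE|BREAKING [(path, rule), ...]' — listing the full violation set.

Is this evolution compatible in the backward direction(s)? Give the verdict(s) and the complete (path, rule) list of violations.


the writer's type comes first in each Account pair
backward on Account — v2 reading data written by v1:
  attrs <- scores (map<string, float64> -> map<string, float64>, writer optional)
  balance <- balance (float64 -> float64, writer required)
  avatar: no writer match
  leftover writer field: latitude
  leftover writer field: blob
  R1 fires at attrs
  R1 fires at avatar
  R2 fires at blob
  backward on Account therefore BREAKING (3)
remaining Account differences; none change what is asked:
  field balance in record Account: required changed to optional -> fires only in the forward direction of Account, which is not asked here

backward: BREAKING [(attrs, R1), (avatar, R1), (blob, R2)]


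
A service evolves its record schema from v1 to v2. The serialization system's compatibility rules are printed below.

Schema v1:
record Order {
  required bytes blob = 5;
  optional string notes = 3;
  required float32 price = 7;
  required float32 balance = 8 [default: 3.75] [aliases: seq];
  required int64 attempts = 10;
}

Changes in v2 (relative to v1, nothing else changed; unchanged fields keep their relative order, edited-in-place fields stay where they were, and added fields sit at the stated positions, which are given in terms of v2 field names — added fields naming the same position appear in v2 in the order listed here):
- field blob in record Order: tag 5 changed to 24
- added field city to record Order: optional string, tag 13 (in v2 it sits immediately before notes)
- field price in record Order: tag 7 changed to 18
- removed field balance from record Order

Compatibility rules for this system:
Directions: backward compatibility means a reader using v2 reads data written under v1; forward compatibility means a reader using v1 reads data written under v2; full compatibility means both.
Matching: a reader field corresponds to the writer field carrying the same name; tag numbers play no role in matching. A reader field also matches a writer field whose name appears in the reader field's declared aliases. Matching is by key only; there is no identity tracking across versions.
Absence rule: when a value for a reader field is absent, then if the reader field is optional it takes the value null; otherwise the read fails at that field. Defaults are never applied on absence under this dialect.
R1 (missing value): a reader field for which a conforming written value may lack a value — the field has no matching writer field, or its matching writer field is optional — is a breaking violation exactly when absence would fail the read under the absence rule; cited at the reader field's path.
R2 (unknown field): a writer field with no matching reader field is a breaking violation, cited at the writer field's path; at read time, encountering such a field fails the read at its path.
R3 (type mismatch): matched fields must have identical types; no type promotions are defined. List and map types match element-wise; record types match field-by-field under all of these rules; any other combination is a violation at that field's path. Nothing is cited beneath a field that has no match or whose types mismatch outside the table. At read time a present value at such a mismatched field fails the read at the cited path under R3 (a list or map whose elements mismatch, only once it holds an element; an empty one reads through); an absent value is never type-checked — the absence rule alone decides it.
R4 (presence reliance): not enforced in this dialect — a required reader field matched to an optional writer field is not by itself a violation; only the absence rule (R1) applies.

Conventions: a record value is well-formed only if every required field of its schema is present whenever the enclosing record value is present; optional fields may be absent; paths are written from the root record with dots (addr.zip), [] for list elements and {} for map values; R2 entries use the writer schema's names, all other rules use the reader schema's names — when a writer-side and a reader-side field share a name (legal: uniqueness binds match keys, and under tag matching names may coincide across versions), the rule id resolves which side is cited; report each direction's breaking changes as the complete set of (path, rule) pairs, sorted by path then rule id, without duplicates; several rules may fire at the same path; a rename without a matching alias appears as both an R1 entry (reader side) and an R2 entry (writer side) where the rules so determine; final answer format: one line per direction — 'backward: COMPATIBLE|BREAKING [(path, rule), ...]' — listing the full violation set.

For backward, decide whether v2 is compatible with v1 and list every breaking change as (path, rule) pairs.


the writer's type comes first in each Order pair
backward pass over Order, reader schema v2, writer schema v1:
  bytes -> bytes, writer required: blob aligns to blob
  city has no writer counterpart
  string -> string, writer optional: notes aligns to notes
  float32 -> float32, writer required: price aligns to price
  int64 -> int64, writer required: attempts aligns to attempts
  leftover writer field: balance
  R2 fires at balance
  => backward verdict for Order: BREAKING, 1 violation(s)
ruling out the remaining Order differences:
  field blob in record Order: tag 5 changed to 24 -> fires no rule on Order, leaving the asked answer as it is
  added field city to record Order: optional string, tag 13 (in v2 it sits immediately before notes) -> affects forward compatibility only, which is not asked
  field price in record Order: tag 7 changed to 18 -> fires no rule on Order, leaving the asked answer as it is

backward: BREAKING [(balance, R2)]


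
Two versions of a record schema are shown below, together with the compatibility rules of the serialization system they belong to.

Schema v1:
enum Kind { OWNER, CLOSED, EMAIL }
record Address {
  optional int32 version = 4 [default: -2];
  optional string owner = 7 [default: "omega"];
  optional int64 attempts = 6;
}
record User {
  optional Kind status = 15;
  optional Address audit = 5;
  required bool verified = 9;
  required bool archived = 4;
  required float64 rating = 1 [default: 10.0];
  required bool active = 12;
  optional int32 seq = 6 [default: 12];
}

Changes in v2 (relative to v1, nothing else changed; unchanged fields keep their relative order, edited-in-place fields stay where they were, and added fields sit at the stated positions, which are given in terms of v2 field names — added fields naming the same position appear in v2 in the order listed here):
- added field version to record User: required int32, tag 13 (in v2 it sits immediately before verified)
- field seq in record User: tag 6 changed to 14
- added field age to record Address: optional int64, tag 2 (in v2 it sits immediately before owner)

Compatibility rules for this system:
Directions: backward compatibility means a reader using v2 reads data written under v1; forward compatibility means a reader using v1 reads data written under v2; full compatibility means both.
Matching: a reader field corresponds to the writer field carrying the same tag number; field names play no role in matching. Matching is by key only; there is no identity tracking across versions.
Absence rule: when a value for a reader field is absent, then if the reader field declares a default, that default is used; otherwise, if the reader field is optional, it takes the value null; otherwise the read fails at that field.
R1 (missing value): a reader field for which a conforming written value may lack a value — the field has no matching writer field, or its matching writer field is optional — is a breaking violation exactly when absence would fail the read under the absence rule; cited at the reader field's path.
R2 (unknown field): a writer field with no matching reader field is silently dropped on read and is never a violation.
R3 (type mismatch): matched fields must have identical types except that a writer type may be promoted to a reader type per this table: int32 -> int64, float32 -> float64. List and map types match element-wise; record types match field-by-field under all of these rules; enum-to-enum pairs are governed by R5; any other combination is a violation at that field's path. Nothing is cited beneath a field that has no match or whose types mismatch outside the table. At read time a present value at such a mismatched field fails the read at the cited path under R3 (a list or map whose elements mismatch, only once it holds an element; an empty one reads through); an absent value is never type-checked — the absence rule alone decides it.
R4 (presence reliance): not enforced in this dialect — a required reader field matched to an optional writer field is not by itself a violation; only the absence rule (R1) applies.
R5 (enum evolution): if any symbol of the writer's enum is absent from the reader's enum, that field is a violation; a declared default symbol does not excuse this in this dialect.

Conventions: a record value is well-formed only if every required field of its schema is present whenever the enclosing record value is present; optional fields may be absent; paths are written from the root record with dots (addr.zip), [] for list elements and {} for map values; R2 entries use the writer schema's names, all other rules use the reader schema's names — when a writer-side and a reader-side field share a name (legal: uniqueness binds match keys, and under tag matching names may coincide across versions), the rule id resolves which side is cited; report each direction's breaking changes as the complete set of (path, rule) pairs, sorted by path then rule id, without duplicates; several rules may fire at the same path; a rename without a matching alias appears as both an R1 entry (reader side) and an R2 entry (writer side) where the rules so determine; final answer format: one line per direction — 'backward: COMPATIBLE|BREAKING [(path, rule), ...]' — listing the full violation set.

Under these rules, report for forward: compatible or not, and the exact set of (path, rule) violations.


arrows below run writer -> reader for User
forward for User (reader v1, writer v2):
  Kind -> Kind, writer optional: status aligns to status
  Address -> Address, writer optional: audit aligns to audit
  bool -> bool, writer required: verified aligns to verified
  bool -> bool, writer required: archived aligns to archived
  float64 -> float64, writer required: rating aligns to rating
  bool -> bool, writer required: active aligns to active
  seq: no writer match
  writer version: unknown to reader
  writer seq: unknown to reader
  int32 -> int32, writer optional: audit.version aligns to audit.version
  string -> string, writer optional: audit.owner aligns to audit.owner
  int64 -> int64, writer optional: audit.attempts aligns to audit.attempts
  writer audit.age: unknown to reader
  => forward verdict for User: COMPATIBLE, no violations
ruling out the remaining User differences:
  added field version to record User: required int32, tag 13 (in v2 it sits immediately before verified) -> affects backward compatibility only, which is not asked
  field seq in record User: tag 6 changed to 14 -> fires no rule on User, leaving the asked answer as it is
  added field age to record Address: optional int64, tag 2 (in v2 it sits immediately before owner) -> fires no rule on User, leaving the asked answer as it is

forward: COMPATIBLE []


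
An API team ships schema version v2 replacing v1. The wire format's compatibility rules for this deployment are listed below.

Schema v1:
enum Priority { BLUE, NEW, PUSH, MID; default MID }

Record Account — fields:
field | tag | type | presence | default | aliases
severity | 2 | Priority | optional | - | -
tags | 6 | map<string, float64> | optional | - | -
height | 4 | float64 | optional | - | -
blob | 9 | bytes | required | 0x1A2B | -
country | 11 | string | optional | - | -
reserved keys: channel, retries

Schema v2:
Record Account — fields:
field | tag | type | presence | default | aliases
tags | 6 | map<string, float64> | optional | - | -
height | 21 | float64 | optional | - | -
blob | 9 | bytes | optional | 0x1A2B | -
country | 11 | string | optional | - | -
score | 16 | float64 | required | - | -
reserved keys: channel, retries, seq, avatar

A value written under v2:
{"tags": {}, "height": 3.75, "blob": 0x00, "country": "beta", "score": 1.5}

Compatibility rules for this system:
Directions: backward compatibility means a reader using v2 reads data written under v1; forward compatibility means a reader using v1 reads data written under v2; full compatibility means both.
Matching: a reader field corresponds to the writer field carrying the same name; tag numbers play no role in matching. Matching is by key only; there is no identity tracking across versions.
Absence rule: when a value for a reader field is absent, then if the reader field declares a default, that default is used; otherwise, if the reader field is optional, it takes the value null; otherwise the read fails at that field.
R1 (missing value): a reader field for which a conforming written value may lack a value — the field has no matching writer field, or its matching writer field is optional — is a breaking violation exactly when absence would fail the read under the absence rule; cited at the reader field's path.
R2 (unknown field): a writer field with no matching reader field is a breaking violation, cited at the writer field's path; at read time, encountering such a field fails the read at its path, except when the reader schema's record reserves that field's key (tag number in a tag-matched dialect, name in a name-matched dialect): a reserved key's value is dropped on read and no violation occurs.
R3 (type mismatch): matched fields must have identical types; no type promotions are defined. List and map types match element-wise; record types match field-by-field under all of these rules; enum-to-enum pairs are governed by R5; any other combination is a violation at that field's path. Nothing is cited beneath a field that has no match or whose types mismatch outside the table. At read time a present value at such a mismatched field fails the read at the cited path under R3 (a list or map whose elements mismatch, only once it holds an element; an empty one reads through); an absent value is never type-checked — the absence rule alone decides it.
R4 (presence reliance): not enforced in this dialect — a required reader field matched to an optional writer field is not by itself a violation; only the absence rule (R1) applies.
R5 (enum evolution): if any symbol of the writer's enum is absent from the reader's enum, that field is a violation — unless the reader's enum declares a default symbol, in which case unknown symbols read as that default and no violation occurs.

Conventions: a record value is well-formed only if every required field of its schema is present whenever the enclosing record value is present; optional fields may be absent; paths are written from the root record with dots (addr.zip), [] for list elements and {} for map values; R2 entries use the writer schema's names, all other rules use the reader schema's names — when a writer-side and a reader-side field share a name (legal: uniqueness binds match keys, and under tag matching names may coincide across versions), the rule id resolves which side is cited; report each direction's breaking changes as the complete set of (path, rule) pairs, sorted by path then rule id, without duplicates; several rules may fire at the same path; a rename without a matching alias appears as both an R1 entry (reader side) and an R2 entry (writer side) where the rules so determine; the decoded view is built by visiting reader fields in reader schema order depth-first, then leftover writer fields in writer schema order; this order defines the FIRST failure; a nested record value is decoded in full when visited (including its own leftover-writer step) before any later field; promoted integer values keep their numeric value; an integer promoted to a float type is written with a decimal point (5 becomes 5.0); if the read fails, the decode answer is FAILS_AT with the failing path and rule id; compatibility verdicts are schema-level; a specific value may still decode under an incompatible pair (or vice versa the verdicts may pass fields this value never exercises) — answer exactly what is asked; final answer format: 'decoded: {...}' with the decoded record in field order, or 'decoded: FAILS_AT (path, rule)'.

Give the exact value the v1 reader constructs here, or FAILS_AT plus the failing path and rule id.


decoded: FAILS_AT (score, R2)

in Account below, arrows point writer -> reader
migrating the Account value to v1:
  severity := null (absent, optional -> null)
  tags := {}
  height := 3.75
  blob := 0x00
  country := "beta"
  read fails at score under R2 (unknown field)
  => FAILS_AT (score, R2)
checking off the Account differences that do not matter here:
  removed field severity from record Account -> changes Account's schema-level verdicts only — the decode of this value is the same
  field height in record Account: tag 4 changed to 21 -> triggers nothing under the printed rules; the Account answer is the same either way
  field blob in record Account: required changed to optional -> triggers nothing under the printed rules; the Account answer is the same either way


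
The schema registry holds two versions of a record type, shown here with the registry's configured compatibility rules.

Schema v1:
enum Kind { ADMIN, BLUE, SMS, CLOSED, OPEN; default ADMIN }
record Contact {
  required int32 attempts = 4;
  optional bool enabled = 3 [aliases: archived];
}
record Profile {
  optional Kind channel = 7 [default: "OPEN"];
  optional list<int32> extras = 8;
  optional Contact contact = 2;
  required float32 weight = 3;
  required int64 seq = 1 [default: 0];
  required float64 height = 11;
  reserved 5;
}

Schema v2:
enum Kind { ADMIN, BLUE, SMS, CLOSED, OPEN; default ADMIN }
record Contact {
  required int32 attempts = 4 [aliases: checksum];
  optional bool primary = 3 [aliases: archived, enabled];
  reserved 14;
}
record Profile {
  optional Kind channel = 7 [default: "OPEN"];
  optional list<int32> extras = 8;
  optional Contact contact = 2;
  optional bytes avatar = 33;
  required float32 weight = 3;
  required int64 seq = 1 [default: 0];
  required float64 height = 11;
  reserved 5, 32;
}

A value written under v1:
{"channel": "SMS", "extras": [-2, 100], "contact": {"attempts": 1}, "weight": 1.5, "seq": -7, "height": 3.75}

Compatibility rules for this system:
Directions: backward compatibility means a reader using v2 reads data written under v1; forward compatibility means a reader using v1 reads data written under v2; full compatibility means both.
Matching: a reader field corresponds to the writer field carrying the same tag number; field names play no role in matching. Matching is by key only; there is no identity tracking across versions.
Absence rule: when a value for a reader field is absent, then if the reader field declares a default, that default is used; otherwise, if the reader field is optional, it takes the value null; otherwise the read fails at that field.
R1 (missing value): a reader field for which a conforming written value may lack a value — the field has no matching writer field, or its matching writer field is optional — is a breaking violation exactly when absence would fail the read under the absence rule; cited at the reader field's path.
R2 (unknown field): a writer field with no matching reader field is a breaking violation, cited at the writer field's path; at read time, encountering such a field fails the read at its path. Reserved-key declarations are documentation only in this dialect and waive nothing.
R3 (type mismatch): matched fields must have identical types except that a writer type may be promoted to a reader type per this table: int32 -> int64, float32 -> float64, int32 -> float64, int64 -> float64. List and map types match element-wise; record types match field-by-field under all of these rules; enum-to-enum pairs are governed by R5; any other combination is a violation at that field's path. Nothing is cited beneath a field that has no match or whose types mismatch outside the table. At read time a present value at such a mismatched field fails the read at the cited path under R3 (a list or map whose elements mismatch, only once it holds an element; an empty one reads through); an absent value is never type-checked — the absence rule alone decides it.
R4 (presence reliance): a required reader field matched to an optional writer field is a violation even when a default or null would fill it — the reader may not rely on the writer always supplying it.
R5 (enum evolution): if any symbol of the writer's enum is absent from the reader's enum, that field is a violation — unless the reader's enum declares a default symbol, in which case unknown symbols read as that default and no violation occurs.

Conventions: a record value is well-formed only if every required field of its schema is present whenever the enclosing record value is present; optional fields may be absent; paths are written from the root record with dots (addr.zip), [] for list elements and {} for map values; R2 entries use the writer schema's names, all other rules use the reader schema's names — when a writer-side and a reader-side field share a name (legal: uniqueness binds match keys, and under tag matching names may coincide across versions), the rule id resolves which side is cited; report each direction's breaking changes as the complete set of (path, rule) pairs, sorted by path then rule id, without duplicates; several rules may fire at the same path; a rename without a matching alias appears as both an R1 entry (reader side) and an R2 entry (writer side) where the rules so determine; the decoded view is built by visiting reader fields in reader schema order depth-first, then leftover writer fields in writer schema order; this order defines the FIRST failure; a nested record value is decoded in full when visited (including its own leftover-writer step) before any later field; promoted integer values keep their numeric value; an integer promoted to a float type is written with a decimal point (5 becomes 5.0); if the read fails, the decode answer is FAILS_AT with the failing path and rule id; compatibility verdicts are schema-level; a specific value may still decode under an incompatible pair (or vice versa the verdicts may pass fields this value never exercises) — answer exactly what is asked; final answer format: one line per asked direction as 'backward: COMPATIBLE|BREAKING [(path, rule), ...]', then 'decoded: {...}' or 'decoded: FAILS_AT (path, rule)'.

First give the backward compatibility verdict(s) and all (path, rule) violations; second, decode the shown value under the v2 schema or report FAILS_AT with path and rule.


backward: COMPATIBLE []; decoded: {"channel": "SMS", "extras": [-2, 100], "contact": {"attempts": 1, "primary": null}, "avatar": null, "weight": 1.5, "seq": -7, "height": 3.75}

arrows below run writer -> reader for Profile
backward analysis of Profile with v2 as reader and v1 as writer:
  channel: paired with writer channel (Kind -> Kind; writer optional)
  extras: paired with writer extras (list<int32> -> list<int32>; writer optional)
  contact: paired with writer contact (Contact -> Contact; writer optional)
  no writer field matches reader avatar
  weight: paired with writer weight (float32 -> float32; writer required)
  seq: paired with writer seq (int64 -> int64; writer required)
  height: paired with writer height (float64 -> float64; writer required)
  contact.attempts: paired with writer contact.attempts (int32 -> int32; writer required)
  contact.primary: paired with writer contact.enabled (bool -> bool; writer optional)
  => no violations; backward on Profile: COMPATIBLE
decode walk for Profile under reader schema v2:
  channel := "SMS"
  extras := [-2, 100]
  contact.attempts := 1
  contact.primary := null (absent, optional -> null)
  avatar := null (absent, optional -> null)
  weight := 1.5
  seq := -7
  height := 3.75
  => decoded: {"channel": "SMS", "extras": [-2, 100], "contact": {"attempts": 1, "primary": null}, "avatar": null, "weight": 1.5, "seq": -7, "height": 3.75}


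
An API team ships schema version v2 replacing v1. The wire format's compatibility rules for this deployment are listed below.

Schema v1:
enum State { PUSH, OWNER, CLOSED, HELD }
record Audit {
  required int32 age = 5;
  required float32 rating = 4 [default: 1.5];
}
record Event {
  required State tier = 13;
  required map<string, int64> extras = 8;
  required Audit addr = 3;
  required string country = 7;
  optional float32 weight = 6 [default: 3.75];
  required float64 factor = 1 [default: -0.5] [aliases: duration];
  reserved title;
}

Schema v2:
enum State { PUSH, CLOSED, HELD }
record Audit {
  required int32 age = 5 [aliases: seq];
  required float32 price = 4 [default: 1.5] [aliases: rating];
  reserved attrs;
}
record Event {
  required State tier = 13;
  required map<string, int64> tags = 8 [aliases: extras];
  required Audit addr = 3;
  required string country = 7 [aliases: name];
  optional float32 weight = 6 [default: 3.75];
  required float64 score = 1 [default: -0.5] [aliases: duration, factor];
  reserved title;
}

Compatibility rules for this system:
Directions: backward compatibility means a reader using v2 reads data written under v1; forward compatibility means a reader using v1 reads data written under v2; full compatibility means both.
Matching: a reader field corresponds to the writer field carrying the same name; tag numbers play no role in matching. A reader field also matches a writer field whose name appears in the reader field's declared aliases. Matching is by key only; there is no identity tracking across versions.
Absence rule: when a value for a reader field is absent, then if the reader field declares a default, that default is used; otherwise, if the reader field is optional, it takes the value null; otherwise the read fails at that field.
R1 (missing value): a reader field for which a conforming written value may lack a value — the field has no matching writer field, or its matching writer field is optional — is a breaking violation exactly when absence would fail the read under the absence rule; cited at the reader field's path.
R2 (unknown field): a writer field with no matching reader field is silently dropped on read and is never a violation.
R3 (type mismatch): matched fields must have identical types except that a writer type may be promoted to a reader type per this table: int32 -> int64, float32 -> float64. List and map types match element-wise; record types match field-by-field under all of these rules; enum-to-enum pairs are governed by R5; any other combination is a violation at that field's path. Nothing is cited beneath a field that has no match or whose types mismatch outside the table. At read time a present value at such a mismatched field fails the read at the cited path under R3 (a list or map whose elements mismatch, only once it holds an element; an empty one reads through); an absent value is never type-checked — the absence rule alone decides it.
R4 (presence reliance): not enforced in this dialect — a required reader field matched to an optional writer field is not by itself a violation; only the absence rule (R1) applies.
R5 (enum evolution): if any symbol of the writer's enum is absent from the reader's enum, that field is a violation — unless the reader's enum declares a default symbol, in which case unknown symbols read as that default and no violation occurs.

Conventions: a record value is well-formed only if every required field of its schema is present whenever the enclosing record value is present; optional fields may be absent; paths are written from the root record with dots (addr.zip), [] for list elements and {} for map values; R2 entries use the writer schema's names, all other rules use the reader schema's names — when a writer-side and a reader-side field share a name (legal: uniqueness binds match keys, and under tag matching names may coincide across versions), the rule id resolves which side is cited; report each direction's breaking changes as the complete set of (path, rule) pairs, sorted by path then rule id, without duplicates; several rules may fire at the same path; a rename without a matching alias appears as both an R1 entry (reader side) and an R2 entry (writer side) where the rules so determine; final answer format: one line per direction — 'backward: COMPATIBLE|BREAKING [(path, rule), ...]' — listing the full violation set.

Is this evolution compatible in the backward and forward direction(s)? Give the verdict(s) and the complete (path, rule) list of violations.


backward: BREAKING [(tier, R5)]; forward: BREAKING [(extras, R1)]

in Event below, arrows point writer -> reader
backward pass over Event, reader schema v2, writer schema v1:
  writer required, State -> State: reader tier maps from writer tier
  writer required, map<string, int64> -> map<string, int64>: reader tags maps from writer extras
  writer required, Audit -> Audit: reader addr maps from writer addr
  writer required, string -> string: reader country maps from writer country
  writer optional, float32 -> float32: reader weight maps from writer weight
  writer required, float64 -> float64: reader score maps from writer factor
  writer required, int32 -> int32: reader addr.age maps from writer addr.age
  writer required, float32 -> float32: reader addr.price maps from writer addr.rating
  R5 fires at tier
  => 1 violation(s): backward is BREAKING for Event
forward pass over Event, reader schema v1, writer schema v2:
  writer required, State -> State: reader tier maps from writer tier
  extras: no writer-side match
  writer required, Audit -> Audit: reader addr maps from writer addr
  writer required, string -> string: reader country maps from writer country
  writer optional, float32 -> float32: reader weight maps from writer weight
  factor: no writer-side match
  tags (writer side), unknown to reader
  score (writer side), unknown to reader
  writer required, int32 -> int32: reader addr.age maps from writer addr.age
  addr.rating: no writer-side match
  addr.price (writer side), unknown to reader
  R1 fires at extras
  => 1 violation(s): forward is BREAKING for Event


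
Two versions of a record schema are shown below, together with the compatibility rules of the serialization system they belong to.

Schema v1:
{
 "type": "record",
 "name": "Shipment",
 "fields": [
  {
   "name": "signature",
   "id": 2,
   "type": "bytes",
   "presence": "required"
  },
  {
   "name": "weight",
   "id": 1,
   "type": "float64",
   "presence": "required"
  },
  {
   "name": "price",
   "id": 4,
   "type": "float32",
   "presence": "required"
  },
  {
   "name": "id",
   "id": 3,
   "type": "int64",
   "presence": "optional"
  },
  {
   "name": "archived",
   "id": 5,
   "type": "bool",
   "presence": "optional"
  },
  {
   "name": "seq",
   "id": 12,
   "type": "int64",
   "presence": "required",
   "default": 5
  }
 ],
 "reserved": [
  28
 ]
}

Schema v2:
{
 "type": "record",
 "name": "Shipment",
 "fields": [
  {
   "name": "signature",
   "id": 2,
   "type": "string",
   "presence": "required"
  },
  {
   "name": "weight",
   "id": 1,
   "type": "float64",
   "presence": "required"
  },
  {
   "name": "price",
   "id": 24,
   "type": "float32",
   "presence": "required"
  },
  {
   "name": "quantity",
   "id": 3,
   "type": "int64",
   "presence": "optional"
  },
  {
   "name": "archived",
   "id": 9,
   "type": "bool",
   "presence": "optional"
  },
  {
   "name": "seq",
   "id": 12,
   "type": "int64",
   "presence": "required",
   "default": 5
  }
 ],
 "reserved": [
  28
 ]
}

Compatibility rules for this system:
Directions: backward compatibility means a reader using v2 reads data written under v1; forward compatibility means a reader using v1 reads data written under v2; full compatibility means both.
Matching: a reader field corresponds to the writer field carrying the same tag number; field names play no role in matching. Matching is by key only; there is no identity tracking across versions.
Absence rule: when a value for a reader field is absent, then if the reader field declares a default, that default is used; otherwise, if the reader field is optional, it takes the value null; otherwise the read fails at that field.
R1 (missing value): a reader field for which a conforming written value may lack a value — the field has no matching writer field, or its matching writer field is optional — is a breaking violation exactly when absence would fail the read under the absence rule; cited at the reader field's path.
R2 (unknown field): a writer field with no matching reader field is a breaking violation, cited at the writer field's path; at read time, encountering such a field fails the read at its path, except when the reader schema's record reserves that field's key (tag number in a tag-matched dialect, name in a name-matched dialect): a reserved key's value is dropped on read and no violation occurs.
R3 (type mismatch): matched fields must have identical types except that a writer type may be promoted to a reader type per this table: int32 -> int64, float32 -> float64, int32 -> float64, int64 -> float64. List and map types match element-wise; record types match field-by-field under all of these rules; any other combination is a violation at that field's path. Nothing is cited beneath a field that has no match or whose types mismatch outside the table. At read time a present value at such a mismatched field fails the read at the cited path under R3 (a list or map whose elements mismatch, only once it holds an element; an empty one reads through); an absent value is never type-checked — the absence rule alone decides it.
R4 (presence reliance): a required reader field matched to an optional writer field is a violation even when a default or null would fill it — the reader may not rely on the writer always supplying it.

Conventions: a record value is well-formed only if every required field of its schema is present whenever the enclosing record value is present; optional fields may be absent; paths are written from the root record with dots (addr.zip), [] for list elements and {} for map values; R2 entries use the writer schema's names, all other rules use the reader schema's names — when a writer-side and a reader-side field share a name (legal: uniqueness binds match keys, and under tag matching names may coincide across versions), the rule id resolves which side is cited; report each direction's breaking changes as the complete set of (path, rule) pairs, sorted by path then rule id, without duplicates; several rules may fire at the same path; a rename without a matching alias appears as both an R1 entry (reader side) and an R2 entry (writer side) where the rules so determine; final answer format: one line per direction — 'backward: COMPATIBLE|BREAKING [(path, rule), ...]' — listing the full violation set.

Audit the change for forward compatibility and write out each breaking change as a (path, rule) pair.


forward: BREAKING [(archived, R2), (price, R1), (price, R2), (signature, R3)]

the writer's type comes first in each Shipment pair
forward for Shipment (reader v1, writer v2):
  signature: paired with writer signature (string -> bytes; writer required)
  weight: paired with writer weight (float64 -> float64; writer required)
  no writer field matches reader price
  id: paired with writer quantity (int64 -> int64; writer optional)
  no writer field matches reader archived
  seq: paired with writer seq (int64 -> int64; writer required)
  writer price: unknown to reader
  writer archived: unknown to reader
  breaking: (archived, R2)
  breaking: (price, R1)
  breaking: (price, R2)
  breaking: (signature, R3)
  => forward verdict for Shipment: BREAKING, 4 violation(s)
the other Shipment changes do not affect what is asked:
  renamed field id to quantity in record Shipment -> fires no rule on Shipment, leaving the asked answer as it is


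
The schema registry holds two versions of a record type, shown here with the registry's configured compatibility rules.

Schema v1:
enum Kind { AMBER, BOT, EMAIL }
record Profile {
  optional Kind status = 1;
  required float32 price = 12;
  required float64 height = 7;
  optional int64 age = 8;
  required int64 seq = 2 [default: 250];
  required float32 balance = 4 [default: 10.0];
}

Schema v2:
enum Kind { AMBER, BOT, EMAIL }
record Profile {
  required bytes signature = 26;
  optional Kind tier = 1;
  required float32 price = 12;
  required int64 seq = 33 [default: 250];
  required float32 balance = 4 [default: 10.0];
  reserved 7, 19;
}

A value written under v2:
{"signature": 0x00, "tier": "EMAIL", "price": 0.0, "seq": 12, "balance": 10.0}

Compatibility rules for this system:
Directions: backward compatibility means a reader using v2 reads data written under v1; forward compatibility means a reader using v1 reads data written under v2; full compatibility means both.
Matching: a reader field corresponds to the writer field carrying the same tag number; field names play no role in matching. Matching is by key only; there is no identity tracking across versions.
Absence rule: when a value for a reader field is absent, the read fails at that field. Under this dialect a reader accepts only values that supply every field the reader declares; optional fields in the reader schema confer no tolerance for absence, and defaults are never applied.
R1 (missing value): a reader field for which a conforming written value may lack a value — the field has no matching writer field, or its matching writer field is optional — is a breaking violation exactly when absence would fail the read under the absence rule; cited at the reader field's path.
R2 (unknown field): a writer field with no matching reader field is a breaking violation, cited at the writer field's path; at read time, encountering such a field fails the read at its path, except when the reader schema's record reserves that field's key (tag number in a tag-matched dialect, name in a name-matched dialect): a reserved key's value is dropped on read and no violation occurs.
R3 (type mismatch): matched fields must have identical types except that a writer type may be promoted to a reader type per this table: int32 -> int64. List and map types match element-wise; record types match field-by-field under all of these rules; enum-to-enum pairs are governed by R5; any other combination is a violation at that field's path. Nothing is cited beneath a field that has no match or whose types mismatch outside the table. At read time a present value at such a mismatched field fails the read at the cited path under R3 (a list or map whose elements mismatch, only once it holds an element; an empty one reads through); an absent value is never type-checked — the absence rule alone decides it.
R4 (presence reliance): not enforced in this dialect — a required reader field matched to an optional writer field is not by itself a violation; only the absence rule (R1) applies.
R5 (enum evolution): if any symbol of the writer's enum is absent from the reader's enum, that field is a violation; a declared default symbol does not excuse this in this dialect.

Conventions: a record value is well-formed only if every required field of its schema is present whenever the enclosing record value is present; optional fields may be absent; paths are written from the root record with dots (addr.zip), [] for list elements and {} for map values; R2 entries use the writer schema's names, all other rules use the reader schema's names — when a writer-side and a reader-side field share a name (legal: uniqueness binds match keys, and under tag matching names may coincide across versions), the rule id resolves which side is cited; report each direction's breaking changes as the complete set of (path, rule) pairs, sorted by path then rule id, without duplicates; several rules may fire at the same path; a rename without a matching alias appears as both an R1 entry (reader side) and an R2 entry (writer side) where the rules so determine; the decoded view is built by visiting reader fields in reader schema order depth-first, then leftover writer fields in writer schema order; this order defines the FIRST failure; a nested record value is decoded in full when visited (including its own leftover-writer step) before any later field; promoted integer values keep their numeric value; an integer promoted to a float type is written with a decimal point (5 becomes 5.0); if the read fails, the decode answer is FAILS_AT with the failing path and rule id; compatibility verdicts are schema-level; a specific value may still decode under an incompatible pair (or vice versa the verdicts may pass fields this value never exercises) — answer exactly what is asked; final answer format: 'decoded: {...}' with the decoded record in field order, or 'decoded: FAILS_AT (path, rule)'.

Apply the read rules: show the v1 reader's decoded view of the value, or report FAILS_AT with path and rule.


decoded: FAILS_AT (height, R1)

the writer's type comes first in each Profile pair
migrating the Profile value to v1:
  status := "EMAIL" (from writer tier)
  price := 0.0
  read fails at height under R1 (no fill)
  => FAILS_AT (height, R1)
ruling out the remaining Profile differences:
  renamed field status to tier in record Profile -> a verdict-level change on Profile — the shown value reads the same
  removed field age from record Profile -> a verdict-level change on Profile — the shown value reads the same
  field seq in record Profile: tag 2 changed to 33 -> a verdict-level change on Profile — the shown value reads the same
  added field signature to record Profile: required bytes, tag 26 (in v2 it sits immediately before tier) -> a verdict-level change on Profile — the shown value reads the same
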